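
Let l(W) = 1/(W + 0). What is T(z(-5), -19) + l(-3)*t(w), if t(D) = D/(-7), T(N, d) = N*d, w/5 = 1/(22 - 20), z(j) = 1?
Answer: -793/42 ≈ -18.881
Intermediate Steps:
w = 5/2 (w = 5/(22 - 20) = 5/2 ≈ 2.5000)
l(W) = 1/W
t(D) = -D/7 (t(D) = D*(-1/7) = -D/7)
T(z(-5), -19) + l(-3)*t(w) = 1*(-19) + (-1/7*5/2)/(-3) = -19 - 1/3*(-5/14) = -19 + 5/42 = -793/42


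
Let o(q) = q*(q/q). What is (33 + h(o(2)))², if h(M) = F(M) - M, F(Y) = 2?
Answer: 1089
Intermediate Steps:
o(q) = q (o(q) = q*1 = q)
h(M) = 2 - M
(33 + h(o(2)))² = (33 + (2 - 1*2))² = (33 + (2 - 2))² = (33 + 0)² = 33² = 1089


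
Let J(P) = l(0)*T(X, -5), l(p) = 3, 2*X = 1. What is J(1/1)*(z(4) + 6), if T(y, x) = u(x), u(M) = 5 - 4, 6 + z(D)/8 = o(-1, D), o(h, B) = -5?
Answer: -246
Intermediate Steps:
X = 1/2 (X = (1/2)*1 = 1/2 ≈ 0.50000)
z(D) = -88 (z(D) = -48 + 8*(-5) = -48 - 40 = -88)
u(M) = 1
T(y, x) = 1
J(P) = 3 (J(P) = 3*1 = 3)
J(1/1)*(z(4) + 6) = 3*(-88 + 6) = 3*(-82) = -246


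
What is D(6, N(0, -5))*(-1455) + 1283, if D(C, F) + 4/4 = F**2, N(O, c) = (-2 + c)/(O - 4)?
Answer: -27487/16 ≈ -1717.9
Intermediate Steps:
N(O, c) = (-2 + c)/(-4 + O)
D(C, F) = -1 + F**2
D(6, N(0, -5))*(-1455) + 1283 = (-1 + ((-2 - 5)/(-4 + 0))**2)*(-1455) + 1283 = (-1 + (-7/(-4))**2)*(-1455) + 1283 = (-1 + (-1/4*(-7))**2)*(-1455) + 1283 = (-1 + (7/4)**2)*(-1455) + 1283 = (-1 + 49/16)*(-1455) + 1283 = (33/16)*(-1455) + 1283 = -48015/16 + 1283 = -27487/16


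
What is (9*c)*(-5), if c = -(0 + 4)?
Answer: 180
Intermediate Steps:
c = -4 (c = -1*4 = -4)
(9*c)*(-5) = (9*(-4))*(-5) = -36*(-5) = 180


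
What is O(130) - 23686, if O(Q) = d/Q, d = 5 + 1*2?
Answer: -3079173/130 ≈ -23686.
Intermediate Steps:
d = 7 (d = 5 + 2 = 7)
O(Q) = 7/Q
O(130) - 23686 = 7/130 - 23686 = -3079173/130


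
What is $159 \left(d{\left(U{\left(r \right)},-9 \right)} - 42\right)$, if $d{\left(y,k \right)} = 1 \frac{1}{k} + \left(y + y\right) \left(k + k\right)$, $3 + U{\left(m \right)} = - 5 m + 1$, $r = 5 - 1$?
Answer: $\frac{357697}{3} \approx 1.1923 \cdot 10^{5}$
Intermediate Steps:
$r = 4$
$U{\left(m \right)} = -2 - 5 m$ ($U{\left(m \right)} = -3 - \left(-1 + 5 m\right) = -2 - 5 m$)
$d{\left(y,k \right)} = \frac{1}{k} + 4 k y$ ($d{\left(y,k \right)} = \frac{1}{k} + 2 y 2 k = \frac{1}{k} + 4 k y$)
$159 \left(d{\left(U{\left(r \right)},-9 \right)} - 42\right) = 159 \left(\left(\frac{1}{-9} + 4 \left(-9\right) \left(-2 - 20\right)\right) - 42\right) = 159 \left(\left(- \frac{1}{9} + 4 \left(-9\right) \left(-2 - 20\right)\right) - 42\right) = 159 \left(\left(- \frac{1}{9} + 4 \left(-9\right) \left(-22\right)\right) - 42\right) = 159 \left(\left(- \frac{1}{9} + 792\right) - 42\right) = 159 \left(\frac{7127}{9} - 42\right) = 159 \cdot \frac{6749}{9} = \frac{357697}{3}$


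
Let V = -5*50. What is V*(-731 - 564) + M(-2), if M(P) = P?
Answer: 323748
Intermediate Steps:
V = -250
V*(-731 - 564) + M(-2) = -250*(-731 - 564) - 2 = -250*(-1295) - 2 = 323750 - 2 = 323748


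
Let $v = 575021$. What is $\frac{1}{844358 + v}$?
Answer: $\frac{1}{1419379} \approx 7.0453 \cdot 10^{-7}$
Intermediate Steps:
$\frac{1}{844358 + v} = \frac{1}{844358 + 575021} = \frac{1}{1419379}$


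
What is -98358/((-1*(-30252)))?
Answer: -16393/5042 ≈ -3.2513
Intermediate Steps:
-98358/((-1*(-30252))) = -98358/30252 = -98358*1/30252 = -16393/5042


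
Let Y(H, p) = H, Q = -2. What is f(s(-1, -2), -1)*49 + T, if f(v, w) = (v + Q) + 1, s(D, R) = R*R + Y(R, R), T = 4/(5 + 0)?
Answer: 249/5 ≈ 49.800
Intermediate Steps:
T = 4/5 ≈ 0.80000
s(D, R) = R + R**2 (s(D, R) = R*R + R = R**2 + R = R + R**2)
f(v, w) = -1 + v (f(v, w) = (v - 2) + 1 = (-2 + v) + 1 = -1 + v)
f(s(-1, -2), -1)*49 + T = (-1 - 2*(1 - 2))*49 + 4/5 = (-1 - 2*(-1))*49 + 4/5 = (-1 + 2)*49 + 4/5 = 1*49 + 4/5 = 49 + 4/5 = 249/5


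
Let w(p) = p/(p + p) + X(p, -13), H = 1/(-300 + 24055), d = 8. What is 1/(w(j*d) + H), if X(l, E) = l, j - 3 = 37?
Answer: 47510/15226957 ≈ 0.0031201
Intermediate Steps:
j = 40 (j = 3 + 37 = 40)
H = 1/23755 ≈ 4.2096e-5
w(p) = ½ + p (w(p) = p/(p + p) + p = p/((2*p)) + p = (1/(2*p))*p + p = ½ + p)
1/(w(j*d) + H) = 1/((½ + 40*8) + 1/23755) = 1/((½ + 320) + 1/23755) = 1/(641/2 + 1/23755) = 1/(15226957/47510) = 47510/15226957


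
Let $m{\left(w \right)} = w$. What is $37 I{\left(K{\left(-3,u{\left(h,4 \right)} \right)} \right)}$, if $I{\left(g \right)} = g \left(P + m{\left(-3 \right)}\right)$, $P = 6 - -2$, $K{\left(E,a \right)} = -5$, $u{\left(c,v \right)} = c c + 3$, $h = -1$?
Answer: $-925$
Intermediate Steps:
$u{\left(c,v \right)} = 3 + c^{2}$ ($u{\left(c,v \right)} = c^{2} + 3 = 3 + c^{2}$)
$P = 8$ ($P = 6 + 2 = 8$)
$I{\left(g \right)} = 5 g$ ($I{\left(g \right)} = g \left(8 - 3\right) = g 5 = 5 g$)
$37 I{\left(K{\left(-3,u{\left(h,4 \right)} \right)} \right)} = 37 \cdot 5 \left(-5\right) = 37 \left(-25\right) = -925$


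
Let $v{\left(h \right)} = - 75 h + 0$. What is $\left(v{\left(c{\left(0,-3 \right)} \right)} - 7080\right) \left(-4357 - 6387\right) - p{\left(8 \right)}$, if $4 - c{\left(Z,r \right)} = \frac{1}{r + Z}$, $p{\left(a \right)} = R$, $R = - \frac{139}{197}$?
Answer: $\frac{15673186179}{197} \approx 7.9559 \cdot 10^{7}$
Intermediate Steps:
$R = - \frac{139}{197}$ ($R = \left(-139\right) \frac{1}{197} = - \frac{139}{197} \approx -0.70558$)
$p{\left(a \right)} = - \frac{139}{197}$
$c{\left(Z,r \right)} = 4 - \frac{1}{Z + r}$ ($c{\left(Z,r \right)} = 4 - \frac{1}{r + Z} = 4 - \frac{1}{Z + r}$)
$v{\left(h \right)} = - 75 h$
$\left(v{\left(c{\left(0,-3 \right)} \right)} - 7080\right) \left(-4357 - 6387\right) - p{\left(8 \right)} = \left(- 75 \frac{-1 + 4 \cdot 0 + 4 \left(-3\right)}{0 - 3} - 7080\right) \left(-4357 - 6387\right) - - \frac{139}{197} = \left(- 75 \frac{-1 + 0 - 12}{-3} - 7080\right) \left(-10744\right) + \frac{139}{197} = \left(- 75 \left(\left(- \frac{1}{3}\right) \left(-13\right)\right) - 7080\right) \left(-10744\right) + \frac{139}{197} = \left(\left(-75\right) \frac{13}{3} - 7080\right) \left(-10744\right) + \frac{139}{197} = \left(-325 - 7080\right) \left(-10744\right) + \frac{139}{197} = \left(-7405\right) \left(-10744\right) + \frac{139}{197} = 79559320 + \frac{139}{197} = \frac{15673186179}{197}$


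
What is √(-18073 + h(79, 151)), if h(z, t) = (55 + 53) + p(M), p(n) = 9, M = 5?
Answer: 134*I ≈ 134.0*I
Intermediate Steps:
h(z, t) = 117 (h(z, t) = (55 + 53) + 9 = 108 + 9 = 117)
√(-18073 + h(79, 151)) = √(-18073 + 117) = √(-17956) = 134*I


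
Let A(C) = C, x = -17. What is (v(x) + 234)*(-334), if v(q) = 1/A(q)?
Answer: -1328318/17 ≈ -78136.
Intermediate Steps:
v(q) = 1/q
(v(x) + 234)*(-334) = (1/(-17) + 234)*(-334) = (-1/17 + 234)*(-334) = (3977/17)*(-334) = -1328318/17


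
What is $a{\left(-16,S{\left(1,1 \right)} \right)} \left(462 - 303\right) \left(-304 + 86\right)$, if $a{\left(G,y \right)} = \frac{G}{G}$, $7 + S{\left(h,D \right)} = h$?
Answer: $-34662$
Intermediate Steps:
$S{\left(h,D \right)} = -7 + h$
$a{\left(G,y \right)} = 1$
$a{\left(-16,S{\left(1,1 \right)} \right)} \left(462 - 303\right) \left(-304 + 86\right) = 1 \left(462 - 303\right) \left(-304 + 86\right) = 1 \cdot 159 \left(-218\right) = 1 \left(-34662\right) = -34662$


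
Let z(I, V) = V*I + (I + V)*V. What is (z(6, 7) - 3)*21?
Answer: 2730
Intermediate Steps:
z(I, V) = I*V + V*(I + V)
(z(6, 7) - 3)*21 = (7*(7 + 2*6) - 3)*21 = (7*(7 + 12) - 3)*21 = (7*19 - 3)*21 = (133 - 3)*21 = 130*21 = 2730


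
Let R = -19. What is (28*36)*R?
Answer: -19152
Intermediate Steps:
(28*36)*R = (28*36)*(-19) = 1008*(-19) = -19152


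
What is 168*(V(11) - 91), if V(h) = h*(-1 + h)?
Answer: 3192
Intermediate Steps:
168*(V(11) - 91) = 168*(11*(-1 + 11) - 91) = 168*(11*10 - 91) = 168*(110 - 91) = 168*19 = 3192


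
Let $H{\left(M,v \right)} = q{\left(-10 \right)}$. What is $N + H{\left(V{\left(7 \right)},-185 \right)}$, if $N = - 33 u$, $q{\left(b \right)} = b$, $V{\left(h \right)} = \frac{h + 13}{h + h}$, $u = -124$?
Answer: $4082$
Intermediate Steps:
$V{\left(h \right)} = \frac{13 + h}{2 h}$
$H{\left(M,v \right)} = -10$
$N = 4092$ ($N = \left(-33\right) \left(-124\right) = 4092$)
$N + H{\left(V{\left(7 \right)},-185 \right)} = 4092 - 10 = 4082$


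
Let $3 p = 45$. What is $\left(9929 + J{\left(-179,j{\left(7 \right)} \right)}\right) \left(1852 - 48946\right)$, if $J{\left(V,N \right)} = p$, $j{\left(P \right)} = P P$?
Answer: $-468302736$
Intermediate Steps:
$j{\left(P \right)} = P^{2}$
$p = 15$ ($p = \frac{1}{3} \cdot 45 = 15$)
$J{\left(V,N \right)} = 15$
$\left(9929 + J{\left(-179,j{\left(7 \right)} \right)}\right) \left(1852 - 48946\right) = \left(9929 + 15\right) \left(1852 - 48946\right) = 9944 \left(-47094\right) = -468302736$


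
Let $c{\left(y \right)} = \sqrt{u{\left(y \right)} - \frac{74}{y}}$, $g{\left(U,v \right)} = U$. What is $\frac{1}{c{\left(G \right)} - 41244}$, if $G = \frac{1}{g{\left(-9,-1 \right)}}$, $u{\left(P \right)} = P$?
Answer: $- \frac{371196}{15309601831} - \frac{3 \sqrt{5993}}{15309601831} \approx -2.4261 \cdot 10^{-5}$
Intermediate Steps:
$G = - \frac{1}{9}$ ($G = \frac{1}{-9} = - \frac{1}{9} \approx -0.11111$)
$c{\left(y \right)} = \sqrt{y - \frac{74}{y}}$
$\frac{1}{c{\left(G \right)} - 41244} = \frac{1}{\sqrt{- \frac{1}{9} - \frac{74}{- \frac{1}{9}}} - 41244} = \frac{1}{\sqrt{- \frac{1}{9} - -666} - 41244} = \frac{1}{\sqrt{- \frac{1}{9} + 666} - 41244} = \frac{1}{\sqrt{\frac{5993}{9}} - 41244} = \frac{1}{\frac{\sqrt{5993}}{3} - 41244} = \frac{1}{-41244 + \frac{\sqrt{5993}}{3}}$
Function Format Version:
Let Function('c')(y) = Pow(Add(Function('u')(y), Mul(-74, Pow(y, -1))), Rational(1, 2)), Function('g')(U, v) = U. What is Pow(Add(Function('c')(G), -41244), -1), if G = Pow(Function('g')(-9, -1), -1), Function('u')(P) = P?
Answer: Add(Rational(-371196, 15309601831), Mul(Rational(-3, 15309601831), Pow(5993, Rational(1, 2)))) ≈ -2.4261e-5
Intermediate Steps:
G = Rational(-1, 9) (G = Pow(-9, -1) = Rational(-1, 9) ≈ -0.11111)
Function('c')(y) = Pow(Add(y, Mul(-74, Pow(y, -1))), Rational(1, 2))
Pow(Add(Function('c')(G), -41244), -1) = Pow(Add(Pow(Add(Rational(-1, 9), Mul(-74, Pow(Rational(-1, 9), -1))), Rational(1, 2)), -41244), -1) = Pow(Add(Pow(Add(Rational(-1, 9), Mul(-74, -9)), Rational(1, 2)), -41244), -1) = Pow(Add(Pow(Add(Rational(-1, 9), 666), Rational(1, 2)), -41244), -1) = Pow(Add(Pow(Rational(5993, 9), Rational(1, 2)), -41244), -1) = Pow(Add(Mul(Rational(1, 3), Pow(5993, Rational(1, 2))), -41244), -1) = Pow(Add(-41244, Mul(Rational(1, 3), Pow(5993, Rational(1, 2)))), -1)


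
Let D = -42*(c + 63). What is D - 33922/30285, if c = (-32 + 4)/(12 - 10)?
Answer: -62360452/30285 ≈ -2059.1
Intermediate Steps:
c = -14 (c = -28/2 = -28*1/2 = -14)
D = -2058 (D = -42*(-14 + 63) = -42*49 = -2058)
D - 33922/30285 = -2058 - 33922/30285 = -62360452/30285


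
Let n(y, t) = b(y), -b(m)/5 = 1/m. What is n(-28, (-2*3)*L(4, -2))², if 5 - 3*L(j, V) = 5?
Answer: 25/784 ≈ 0.031888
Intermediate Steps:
L(j, V) = 0 (L(j, V) = 5/3 - ⅓*5 = 5/3 - 5/3 = 0)
b(m) = -5/m
n(y, t) = -5/y
n(-28, (-2*3)*L(4, -2))² = (-5/(-28))² = (-5*(-1/28))² = (5/28)² = 25/784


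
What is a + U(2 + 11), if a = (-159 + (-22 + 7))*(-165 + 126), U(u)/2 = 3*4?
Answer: 6810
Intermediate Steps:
U(u) = 24 (U(u) = 2*(3*4) = 2*12 = 24)
a = 6786 (a = (-159 - 15)*(-39) = -174*(-39) = 6786)
a + U(2 + 11) = 6786 + 24 = 6810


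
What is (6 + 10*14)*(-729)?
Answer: -106434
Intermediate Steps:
(6 + 10*14)*(-729) = (6 + 140)*(-729) = 146*(-729) = -106434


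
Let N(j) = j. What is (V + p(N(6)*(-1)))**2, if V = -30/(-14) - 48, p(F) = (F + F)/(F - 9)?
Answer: 2486929/1225 ≈ 2030.1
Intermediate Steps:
p(F) = 2*F/(-9 + F) (p(F) = (2*F)/(-9 + F) = 2*F/(-9 + F))
V = -321/7 (V = -30*(-1/14) - 48 = 15/7 - 48 = -321/7 ≈ -45.857)
(V + p(N(6)*(-1)))**2 = (-321/7 + 2*(6*(-1))/(-9 + 6*(-1)))**2 = (-321/7 + 2*(-6)/(-9 - 6))**2 = (-321/7 + 2*(-6)/(-15))**2 = (-321/7 + 2*(-6)*(-1/15))**2 = (-321/7 + 4/5)**2 = (-1577/35)**2 = 2486929/1225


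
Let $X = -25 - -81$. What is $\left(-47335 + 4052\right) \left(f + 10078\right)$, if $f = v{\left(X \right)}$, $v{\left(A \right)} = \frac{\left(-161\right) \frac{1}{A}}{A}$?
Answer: $- \frac{195419325643}{448} \approx -4.362 \cdot 10^{8}$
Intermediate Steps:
$X = 56$ ($X = -25 + 81 = 56$)
$v{\left(A \right)} = - \frac{161}{A^{2}}$
$f = - \frac{23}{448}$ ($f = - \frac{161}{3136} = \left(-161\right) \frac{1}{3136} = - \frac{23}{448} \approx -0.051339$)
$\left(-47335 + 4052\right) \left(f + 10078\right) = \left(-47335 + 4052\right) \left(- \frac{23}{448} + 10078\right) = \left(-43283\right) \frac{4514921}{448} = - \frac{195419325643}{448}$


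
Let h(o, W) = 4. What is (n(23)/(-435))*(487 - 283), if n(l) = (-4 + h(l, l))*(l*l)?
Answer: 0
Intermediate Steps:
n(l) = 0 (n(l) = (-4 + 4)*(l*l) = 0*l² = 0)
(n(23)/(-435))*(487 - 283) = (0/(-435))*(487 - 283) = (0*(-1/435))*204 = 0*204 = 0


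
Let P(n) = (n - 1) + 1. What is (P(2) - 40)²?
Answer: 1444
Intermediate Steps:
P(n) = n (P(n) = (-1 + n) + 1 = n)
(P(2) - 40)² = (2 - 40)² = (-38)² = 1444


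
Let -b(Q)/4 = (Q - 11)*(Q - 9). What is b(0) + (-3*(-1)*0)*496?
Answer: -396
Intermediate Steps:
b(Q) = -4*(-11 + Q)*(-9 + Q) (b(Q) = -4*(Q - 11)*(Q - 9) = -4*(-11 + Q)*(-9 + Q))
b(0) + (-3*(-1)*0)*496 = (-396 - 4*0² + 80*0) + (-3*(-1)*0)*496 = (-396 - 4*0 + 0) + (3*0)*496 = (-396 + 0 + 0) + 0*496 = -396 + 0 = -396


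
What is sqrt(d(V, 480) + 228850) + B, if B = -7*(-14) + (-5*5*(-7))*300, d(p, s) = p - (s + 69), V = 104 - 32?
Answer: 52598 + sqrt(228373) ≈ 53076.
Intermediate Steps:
V = 72
d(p, s) = -69 + p - s (d(p, s) = p - (69 + s) = p + (-69 - s) = -69 + p - s)
B = 52598 (B = 98 - 25*(-7)*300 = 98 + 175*300 = 98 + 52500 = 52598)
sqrt(d(V, 480) + 228850) + B = sqrt((-69 + 72 - 1*480) + 228850) + 52598 = sqrt((-69 + 72 - 480) + 228850) + 52598 = sqrt(-477 + 228850) + 52598 = sqrt(228373) + 52598 = 52598 + sqrt(228373)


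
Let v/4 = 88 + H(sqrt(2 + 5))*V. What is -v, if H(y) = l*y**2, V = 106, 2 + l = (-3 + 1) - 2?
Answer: 17456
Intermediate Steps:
l = -6 (l = -2 + ((-3 + 1) - 2) = -2 + (-2 - 2) = -2 - 4 = -6)
H(y) = -6*y**2
v = -17456 (v = 4*(88 - 6*(sqrt(2 + 5))**2*106) = 4*(88 - 6*(sqrt(7))**2*106) = 4*(88 - 6*7*106) = 4*(88 - 42*106) = 4*(88 - 4452) = 4*(-4364) = -17456)
-v = -1*(-17456) = 17456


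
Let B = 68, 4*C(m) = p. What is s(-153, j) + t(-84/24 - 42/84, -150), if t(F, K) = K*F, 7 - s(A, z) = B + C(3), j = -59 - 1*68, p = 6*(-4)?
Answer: 545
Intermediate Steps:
p = -24
C(m) = -6 (C(m) = (¼)*(-24) = -6)
j = -127 (j = -59 - 68 = -127)
s(A, z) = -55 (s(A, z) = 7 - (68 - 6) = 7 - 1*62 = 7 - 62 = -55)
t(F, K) = F*K
s(-153, j) + t(-84/24 - 42/84, -150) = -55 + (-84/24 - 42/84)*(-150) = -55 + (-84*1/24 - 42*1/84)*(-150) = -55 + (-7/2 - ½)*(-150) = -55 - 4*(-150) = -55 + 600 = 545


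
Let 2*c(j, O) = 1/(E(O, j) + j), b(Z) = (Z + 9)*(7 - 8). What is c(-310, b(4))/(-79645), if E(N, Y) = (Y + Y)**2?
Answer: -1/61181696100 ≈ -1.6345e-11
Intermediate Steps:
b(Z) = -9 - Z (b(Z) = (9 + Z)*(-1) = -9 - Z)
E(N, Y) = 4*Y**2 (E(N, Y) = (2*Y)**2 = 4*Y**2)
c(j, O) = 1/(2*(j + 4*j**2)) (c(j, O) = 1/(2*(4*j**2 + j)) = 1/(2*(j + 4*j**2)))
c(-310, b(4))/(-79645) = ((1/2)/(-310*(1 + 4*(-310))))/(-79645) = ((1/2)*(-1/310)/(1 - 1240))*(-1/79645) = ((1/2)*(-1/310)/(-1239))*(-1/79645) = ((1/2)*(-1/310)*(-1/1239))*(-1/79645) = (1/768180)*(-1/79645) = -1/61181696100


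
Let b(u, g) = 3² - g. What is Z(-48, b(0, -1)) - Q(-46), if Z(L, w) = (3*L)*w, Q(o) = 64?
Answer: -1504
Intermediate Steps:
b(u, g) = 9 - g
Z(L, w) = 3*L*w
Z(-48, b(0, -1)) - Q(-46) = 3*(-48)*(9 - 1*(-1)) - 1*64 = 3*(-48)*(9 + 1) - 64 = 3*(-48)*10 - 64 = -1440 - 64 = -1504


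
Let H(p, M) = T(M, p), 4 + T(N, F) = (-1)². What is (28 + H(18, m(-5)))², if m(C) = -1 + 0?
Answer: 625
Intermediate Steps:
m(C) = -1
T(N, F) = -3 (T(N, F) = -4 + (-1)² = -4 + 1 = -3)
H(p, M) = -3
(28 + H(18, m(-5)))² = (28 - 3)² = 25² = 625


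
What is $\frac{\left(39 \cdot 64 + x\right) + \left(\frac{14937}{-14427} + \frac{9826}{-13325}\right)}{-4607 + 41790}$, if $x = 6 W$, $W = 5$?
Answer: $\frac{161752292141}{2382683851275} \approx 0.067887$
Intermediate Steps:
$x = 30$ ($x = 6 \cdot 5 = 30$)
$\frac{\left(39 \cdot 64 + x\right) + \left(\frac{14937}{-14427} + \frac{9826}{-13325}\right)}{-4607 + 41790} = \frac{\left(39 \cdot 64 + 30\right) + \left(\frac{14937}{-14427} + \frac{9826}{-13325}\right)}{-4607 + 41790} = \frac{\left(2496 + 30\right) + \left(14937 \left(- \frac{1}{14427}\right) + 9826 \left(- \frac{1}{13325}\right)\right)}{37183} = \left(2526 - \frac{113598409}{64079925}\right) \frac{1}{37183} = \frac{161752292141}{64079925} \cdot \frac{1}{37183} = \frac{161752292141}{2382683851275}$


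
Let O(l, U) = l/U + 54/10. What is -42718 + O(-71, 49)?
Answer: -10464942/245 ≈ -42714.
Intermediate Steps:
O(l, U) = 27/5 + l/U (O(l, U) = l/U + 54*(⅒) = l/U + 27/5 = 27/5 + l/U)
-42718 + O(-71, 49) = -42718 + (27/5 - 71/49) = -42718 + 968/245 = -10464942/245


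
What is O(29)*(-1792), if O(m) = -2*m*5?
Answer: 519680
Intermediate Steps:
O(m) = -10*m
O(29)*(-1792) = -10*29*(-1792) = -290*(-1792) = 519680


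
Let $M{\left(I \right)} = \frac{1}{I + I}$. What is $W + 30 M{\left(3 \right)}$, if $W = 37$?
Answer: $42$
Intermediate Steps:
$M{\left(I \right)} = \frac{1}{2 I}$
$W + 30 M{\left(3 \right)} = 37 + 30 \frac{1}{2 \cdot 3} = 37 + 30 \cdot \frac{1}{2} \cdot \frac{1}{3} = 37 + 30 \cdot \frac{1}{6} = 37 + 5 = 42$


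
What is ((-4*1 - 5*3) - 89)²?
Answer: 11664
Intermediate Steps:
((-4*1 - 5*3) - 89)² = ((-4 - 15) - 89)² = (-19 - 89)² = (-108)² = 11664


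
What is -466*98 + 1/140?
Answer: -6393519/140 ≈ -45668.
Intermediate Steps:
-466*98 + 1/140 = -45668 + 1/140 = -6393519/140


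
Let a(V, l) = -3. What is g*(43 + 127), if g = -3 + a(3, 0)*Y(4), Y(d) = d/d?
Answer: -1020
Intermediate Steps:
Y(d) = 1
g = -6 (g = -3 - 3*1 = -3 - 3 = -6)
g*(43 + 127) = -6*(43 + 127) = -6*170 = -1020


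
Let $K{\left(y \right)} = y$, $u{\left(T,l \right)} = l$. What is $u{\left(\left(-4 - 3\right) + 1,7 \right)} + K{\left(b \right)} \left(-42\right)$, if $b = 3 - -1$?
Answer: $-161$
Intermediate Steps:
$b = 4$ ($b = 3 + 1 = 4$)
$u{\left(\left(-4 - 3\right) + 1,7 \right)} + K{\left(b \right)} \left(-42\right) = 7 + 4 \left(-42\right) = 7 - 168 = -161$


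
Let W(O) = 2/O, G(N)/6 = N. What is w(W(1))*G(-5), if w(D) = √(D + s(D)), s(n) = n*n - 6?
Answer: 0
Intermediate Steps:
s(n) = -6 + n² (s(n) = n² - 6 = -6 + n²)
G(N) = 6*N
w(D) = √(-6 + D + D²) (w(D) = √(D + (-6 + D²)) = √(-6 + D + D²))
w(W(1))*G(-5) = √(-6 + 2/1 + (2/1)²)*(6*(-5)) = √(-6 + 2*1 + (2*1)²)*(-30) = √(-6 + 2 + 2²)*(-30) = √(-6 + 2 + 4)*(-30) = √0*(-30) = 0*(-30) = 0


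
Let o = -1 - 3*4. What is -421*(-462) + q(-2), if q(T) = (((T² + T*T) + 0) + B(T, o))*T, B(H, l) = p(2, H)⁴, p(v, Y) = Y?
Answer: 194454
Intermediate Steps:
o = -13 (o = -1 - 1*12 = -1 - 12 = -13)
B(H, l) = H⁴
q(T) = T*(T⁴ + 2*T²) (q(T) = (((T² + T*T) + 0) + T⁴)*T = (((T² + T²) + 0) + T⁴)*T = ((2*T² + 0) + T⁴)*T = (2*T² + T⁴)*T = (T⁴ + 2*T²)*T = T*(T⁴ + 2*T²))
-421*(-462) + q(-2) = -421*(-462) + (-2)³*(2 + (-2)²) = 194502 - 8*(2 + 4) = 194502 - 8*6 = 194502 - 48 = 194454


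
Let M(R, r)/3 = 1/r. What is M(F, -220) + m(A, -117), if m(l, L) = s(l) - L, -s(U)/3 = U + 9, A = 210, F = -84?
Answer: -118803/220 ≈ -540.01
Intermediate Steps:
M(R, r) = 3/r
s(U) = -27 - 3*U (s(U) = -3*(U + 9) = -3*(9 + U) = -27 - 3*U)
m(l, L) = -27 - L - 3*l (m(l, L) = (-27 - 3*l) - L = -27 - L - 3*l)
M(F, -220) + m(A, -117) = 3/(-220) + (-27 - 1*(-117) - 3*210) = 3*(-1/220) + (-27 + 117 - 630) = -3/220 - 540 = -118803/220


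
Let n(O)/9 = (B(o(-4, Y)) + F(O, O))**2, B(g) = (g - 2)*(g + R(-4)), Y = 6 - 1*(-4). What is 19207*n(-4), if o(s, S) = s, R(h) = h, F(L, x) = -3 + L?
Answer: 290582703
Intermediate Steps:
Y = 10 (Y = 6 + 4 = 10)
B(g) = (-4 + g)*(-2 + g) (B(g) = (g - 2)*(g - 4) = (-2 + g)*(-4 + g) = (-4 + g)*(-2 + g))
n(O) = 9*(45 + O)**2 (n(O) = 9*((8 + (-4)**2 - 6*(-4)) + (-3 + O))**2 = 9*((8 + 16 + 24) + (-3 + O))**2 = 9*(48 + (-3 + O))**2 = 9*(45 + O)**2)
19207*n(-4) = 19207*(9*(45 - 4)**2) = 19207*(9*41**2) = 19207*(9*1681) = 19207*15129 = 290582703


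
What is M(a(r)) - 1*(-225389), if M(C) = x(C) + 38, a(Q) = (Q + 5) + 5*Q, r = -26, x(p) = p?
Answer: 225276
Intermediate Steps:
a(Q) = 5 + 6*Q (a(Q) = (5 + Q) + 5*Q = 5 + 6*Q)
M(C) = 38 + C (M(C) = C + 38 = 38 + C)
M(a(r)) - 1*(-225389) = (38 + (5 + 6*(-26))) - 1*(-225389) = (38 + (5 - 156)) + 225389 = (38 - 151) + 225389 = -113 + 225389 = 225276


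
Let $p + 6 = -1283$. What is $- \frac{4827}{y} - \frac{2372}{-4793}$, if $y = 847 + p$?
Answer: $\frac{24184235}{2118506} \approx 11.416$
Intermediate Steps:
$p = -1289$ ($p = -6 - 1283 = -1289$)
$y = -442$ ($y = 847 - 1289 = -442$)
$- \frac{4827}{y} - \frac{2372}{-4793} = - \frac{4827}{-442} - \frac{2372}{-4793} = \left(-4827\right) \left(- \frac{1}{442}\right) - - \frac{2372}{4793} = \frac{4827}{442} + \frac{2372}{4793} = \frac{24184235}{2118506}$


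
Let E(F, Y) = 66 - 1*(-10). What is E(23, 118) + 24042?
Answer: 24118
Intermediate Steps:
E(F, Y) = 76 (E(F, Y) = 66 + 10 = 76)
E(23, 118) + 24042 = 76 + 24042 = 24118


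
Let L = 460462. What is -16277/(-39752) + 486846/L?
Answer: 789648299/538361336 ≈ 1.4668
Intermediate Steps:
-16277/(-39752) + 486846/L = -16277/(-39752) + 486846/460462 = -16277*(-1/39752) + 486846*(1/460462) = 16277/39752 + 14319/13543 = 789648299/538361336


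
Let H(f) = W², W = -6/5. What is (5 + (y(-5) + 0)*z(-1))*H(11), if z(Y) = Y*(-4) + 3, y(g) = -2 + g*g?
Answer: 5976/25 ≈ 239.04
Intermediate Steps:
W = -6/5 (W = -6*⅕ = -6/5 ≈ -1.2000)
y(g) = -2 + g²
z(Y) = 3 - 4*Y (z(Y) = -4*Y + 3 = 3 - 4*Y)
H(f) = 36/25 (H(f) = (-6/5)² = 36/25)
(5 + (y(-5) + 0)*z(-1))*H(11) = (5 + ((-2 + (-5)²) + 0)*(3 - 4*(-1)))*(36/25) = (5 + ((-2 + 25) + 0)*(3 + 4))*(36/25) = (5 + (23 + 0)*7)*(36/25) = (5 + 23*7)*(36/25) = (5 + 161)*(36/25) = 166*(36/25) = 5976/25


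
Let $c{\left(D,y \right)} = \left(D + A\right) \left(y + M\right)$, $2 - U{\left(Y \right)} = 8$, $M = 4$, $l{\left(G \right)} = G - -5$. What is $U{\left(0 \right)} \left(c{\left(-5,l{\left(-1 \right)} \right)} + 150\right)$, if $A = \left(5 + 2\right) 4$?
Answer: $-2004$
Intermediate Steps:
$l{\left(G \right)} = 5 + G$ ($l{\left(G \right)} = G + 5 = 5 + G$)
$A = 28$ ($A = 7 \cdot 4 = 28$)
$U{\left(Y \right)} = -6$ ($U{\left(Y \right)} = 2 - 8 = -6$)
$c{\left(D,y \right)} = \left(4 + y\right) \left(28 + D\right)$ ($c{\left(D,y \right)} = \left(D + 28\right) \left(y + 4\right) = \left(28 + D\right) \left(4 + y\right) = \left(4 + y\right) \left(28 + D\right)$)
$U{\left(0 \right)} \left(c{\left(-5,l{\left(-1 \right)} \right)} + 150\right) = - 6 \left(\left(112 + 4 \left(-5\right) + 28 \left(5 - 1\right) - 5 \left(5 - 1\right)\right) + 150\right) = - 6 \left(\left(112 - 20 + 28 \cdot 4 - 20\right) + 150\right) = - 6 \left(\left(112 - 20 + 112 - 20\right) + 150\right) = - 6 \left(184 + 150\right) = \left(-6\right) 334 = -2004$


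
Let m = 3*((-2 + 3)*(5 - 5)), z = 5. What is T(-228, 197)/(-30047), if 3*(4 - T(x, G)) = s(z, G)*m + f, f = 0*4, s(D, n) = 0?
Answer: -4/30047 ≈ -0.00013312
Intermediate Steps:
f = 0
m = 0 (m = 3*(1*0) = 3*0 = 0)
T(x, G) = 4 (T(x, G) = 4 - (0*0 + 0)/3 = 4 - (0 + 0)/3 = 4 - ⅓*0 = 4 + 0 = 4)
T(-228, 197)/(-30047) = 4/(-30047) = 4*(-1/30047) = -4/30047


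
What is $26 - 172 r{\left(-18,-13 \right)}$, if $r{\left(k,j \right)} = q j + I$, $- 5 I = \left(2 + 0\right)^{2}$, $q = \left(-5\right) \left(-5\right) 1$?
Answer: $\frac{280318}{5} \approx 56064.0$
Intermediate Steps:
$q = 25$ ($q = 25 \cdot 1 = 25$)
$I = - \frac{4}{5}$ ($I = - \frac{\left(2 + 0\right)^{2}}{5} = - \frac{2^{2}}{5} = \left(- \frac{1}{5}\right) 4 = - \frac{4}{5} \approx -0.8$)
$r{\left(k,j \right)} = - \frac{4}{5} + 25 j$ ($r{\left(k,j \right)} = 25 j - \frac{4}{5} = - \frac{4}{5} + 25 j$)
$26 - 172 r{\left(-18,-13 \right)} = 26 - 172 \left(- \frac{4}{5} + 25 \left(-13\right)\right) = 26 - 172 \left(- \frac{4}{5} - 325\right) = 26 - - \frac{280188}{5} = 26 + \frac{280188}{5} = \frac{280318}{5}$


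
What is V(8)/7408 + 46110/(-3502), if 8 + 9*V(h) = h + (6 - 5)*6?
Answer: -256185409/19457112 ≈ -13.167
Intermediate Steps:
V(h) = -2/9 + h/9 (V(h) = -8/9 + (h + (6 - 5)*6)/9 = -8/9 + (h + 1*6)/9 = -8/9 + (h + 6)/9 = -8/9 + (6 + h)/9 = -8/9 + (2/3 + h/9) = -2/9 + h/9)
V(8)/7408 + 46110/(-3502) = (-2/9 + (1/9)*8)/7408 + 46110/(-3502) = (-2/9 + 8/9)*(1/7408) + 46110*(-1/3502) = (2/3)*(1/7408) - 23055/1751 = 1/11112 - 23055/1751 = -256185409/19457112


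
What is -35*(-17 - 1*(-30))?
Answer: -455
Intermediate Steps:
-35*(-17 - 1*(-30)) = -35*(-17 + 30) = -35*13 = -455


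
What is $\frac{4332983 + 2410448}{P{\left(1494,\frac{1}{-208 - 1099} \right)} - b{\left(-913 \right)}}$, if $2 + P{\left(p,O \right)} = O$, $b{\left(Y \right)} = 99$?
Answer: $- \frac{8813664317}{132008} \approx -66766.0$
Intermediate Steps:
$P{\left(p,O \right)} = -2 + O$
$\frac{4332983 + 2410448}{P{\left(1494,\frac{1}{-208 - 1099} \right)} - b{\left(-913 \right)}} = \frac{4332983 + 2410448}{\left(-2 + \frac{1}{-208 - 1099}\right) - 99} = \frac{6743431}{\left(-2 + \frac{1}{-1307}\right) - 99} = \frac{6743431}{\left(-2 - \frac{1}{1307}\right) - 99} = \frac{6743431}{- \frac{2615}{1307} - 99} = \frac{6743431}{- \frac{132008}{1307}} = 6743431 \left(- \frac{1307}{132008}\right) = - \frac{8813664317}{132008}$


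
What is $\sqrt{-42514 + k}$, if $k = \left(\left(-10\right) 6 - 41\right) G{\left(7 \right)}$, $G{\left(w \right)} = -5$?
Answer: $i \sqrt{42009} \approx 204.96 i$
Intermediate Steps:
$k = 505$ ($k = \left(\left(-10\right) 6 - 41\right) \left(-5\right) = \left(-60 - 41\right) \left(-5\right) = \left(-101\right) \left(-5\right) = 505$)
$\sqrt{-42514 + k} = \sqrt{-42514 + 505} = \sqrt{-42009} = i \sqrt{42009}$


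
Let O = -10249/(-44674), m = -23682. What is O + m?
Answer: -1057959419/44674 ≈ -23682.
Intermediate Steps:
O = 10249/44674 (O = -10249*(-1/44674) = 10249/44674 ≈ 0.22942)
O + m = 10249/44674 - 23682 = -1057959419/44674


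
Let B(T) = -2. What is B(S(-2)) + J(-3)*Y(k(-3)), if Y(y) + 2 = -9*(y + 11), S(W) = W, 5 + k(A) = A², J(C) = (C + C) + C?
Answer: 1231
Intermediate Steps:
J(C) = 3*C (J(C) = 2*C + C = 3*C)
k(A) = -5 + A²
Y(y) = -101 - 9*y (Y(y) = -2 - 9*(y + 11) = -2 - 9*(11 + y) = -2 + (-99 - 9*y) = -101 - 9*y)
B(S(-2)) + J(-3)*Y(k(-3)) = -2 + (3*(-3))*(-101 - 9*(-5 + (-3)²)) = -2 - 9*(-101 - 9*(-5 + 9)) = -2 - 9*(-101 - 9*4) = -2 - 9*(-101 - 36) = -2 - 9*(-137) = -2 + 1233 = 1231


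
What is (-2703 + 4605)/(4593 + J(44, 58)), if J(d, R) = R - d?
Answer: 1902/4607 ≈ 0.41285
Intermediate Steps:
(-2703 + 4605)/(4593 + J(44, 58)) = (-2703 + 4605)/(4593 + (58 - 1*44)) = 1902/(4593 + (58 - 44)) = 1902/(4593 + 14) = 1902/4607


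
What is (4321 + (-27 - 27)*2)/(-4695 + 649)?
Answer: -4213/4046 ≈ -1.0413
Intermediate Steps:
(4321 + (-27 - 27)*2)/(-4695 + 649) = (4321 - 54*2)/(-4046) = (4321 - 108)*(-1/4046) = 4213*(-1/4046) = -4213/4046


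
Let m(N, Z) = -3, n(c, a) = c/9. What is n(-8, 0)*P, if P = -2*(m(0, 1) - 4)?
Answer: -112/9 ≈ -12.444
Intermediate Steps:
n(c, a) = c/9 (n(c, a) = c*(⅑) = c/9)
P = 14 (P = -2*(-3 - 4) = -2*(-7) = 14)
n(-8, 0)*P = ((⅑)*(-8))*14 = -8/9*14 = -112/9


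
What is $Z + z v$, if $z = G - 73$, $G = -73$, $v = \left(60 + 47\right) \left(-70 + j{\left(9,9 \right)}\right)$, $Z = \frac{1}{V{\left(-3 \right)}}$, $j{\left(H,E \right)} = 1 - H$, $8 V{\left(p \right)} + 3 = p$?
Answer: $\frac{3655544}{3} \approx 1.2185 \cdot 10^{6}$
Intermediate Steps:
$V{\left(p \right)} = - \frac{3}{8} + \frac{p}{8}$
$Z = - \frac{4}{3}$ ($Z = \frac{1}{- \frac{3}{8} + \frac{1}{8} \left(-3\right)} = \frac{1}{- \frac{3}{8} - \frac{3}{8}} = \frac{1}{- \frac{3}{4}} = - \frac{4}{3} \approx -1.3333$)
$v = -8346$ ($v = \left(60 + 47\right) \left(-70 + \left(1 - 9\right)\right) = 107 \left(-70 + \left(1 - 9\right)\right) = 107 \left(-70 - 8\right) = 107 \left(-78\right) = -8346$)
$z = -146$ ($z = -73 - 73 = -146$)
$Z + z v = - \frac{4}{3} - -1218516 = - \frac{4}{3} + 1218516 = \frac{3655544}{3}$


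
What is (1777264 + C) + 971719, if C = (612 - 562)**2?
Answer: 2751483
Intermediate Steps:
C = 2500 (C = 50**2 = 2500)
(1777264 + C) + 971719 = (1777264 + 2500) + 971719 = 1779764 + 971719 = 2751483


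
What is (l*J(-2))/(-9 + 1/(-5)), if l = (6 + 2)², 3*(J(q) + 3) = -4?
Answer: 2080/69 ≈ 30.145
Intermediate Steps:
J(q) = -13/3 (J(q) = -3 + (⅓)*(-4) = -3 - 4/3 = -13/3)
l = 64 (l = 8² = 64)
(l*J(-2))/(-9 + 1/(-5)) = (64*(-13/3))/(-9 + 1/(-5)) = -832/(3*(-9 - ⅕)) = -832/(3*(-46/5)) = -832/3*(-5/46) = 2080/69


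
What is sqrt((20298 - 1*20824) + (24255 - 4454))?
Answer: 5*sqrt(771) ≈ 138.83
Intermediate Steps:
sqrt((20298 - 1*20824) + (24255 - 4454)) = sqrt((20298 - 20824) + 19801) = sqrt(-526 + 19801) = sqrt(19275) = 5*sqrt(771)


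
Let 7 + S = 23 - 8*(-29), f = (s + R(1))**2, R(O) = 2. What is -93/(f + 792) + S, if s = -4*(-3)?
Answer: 244931/988 ≈ 247.91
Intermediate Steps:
s = 12
f = 196 (f = (12 + 2)**2 = 14**2 = 196)
S = 248 (S = -7 + (23 - 8*(-29)) = -7 + (23 - 1*(-232)) = -7 + (23 + 232) = -7 + 255 = 248)
-93/(f + 792) + S = -93/(196 + 792) + 248 = -93/988 + 248 = 244931/988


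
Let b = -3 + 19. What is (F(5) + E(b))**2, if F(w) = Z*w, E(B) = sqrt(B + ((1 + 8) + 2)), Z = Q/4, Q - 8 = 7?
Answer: 6057/16 + 225*sqrt(3)/2 ≈ 573.42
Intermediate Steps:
Q = 15 (Q = 8 + 7 = 15)
b = 16
Z = 15/4 ≈ 3.7500
E(B) = sqrt(11 + B) (E(B) = sqrt(B + (9 + 2)) = sqrt(B + 11) = sqrt(11 + B))
F(w) = 15*w/4
(F(5) + E(b))**2 = ((15/4)*5 + sqrt(11 + 16))**2 = (75/4 + sqrt(27))**2 = (75/4 + 3*sqrt(3))**2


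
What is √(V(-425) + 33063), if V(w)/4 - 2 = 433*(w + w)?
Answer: I*√1439129 ≈ 1199.6*I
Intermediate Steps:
V(w) = 8 + 3464*w (V(w) = 8 + 4*(433*(w + w)) = 8 + 4*(433*(2*w)) = 8 + 4*(866*w) = 8 + 3464*w)
√(V(-425) + 33063) = √((8 + 3464*(-425)) + 33063) = √((8 - 1472200) + 33063) = √(-1472192 + 33063) = √(-1439129) = I*√1439129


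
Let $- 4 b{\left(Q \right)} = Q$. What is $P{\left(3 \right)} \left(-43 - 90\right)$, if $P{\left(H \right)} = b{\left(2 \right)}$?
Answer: $\frac{133}{2} \approx 66.5$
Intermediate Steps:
$b{\left(Q \right)} = - \frac{Q}{4}$
$P{\left(H \right)} = - \frac{1}{2}$ ($P{\left(H \right)} = \left(- \frac{1}{4}\right) 2 = - \frac{1}{2}$)
$P{\left(3 \right)} \left(-43 - 90\right) = - \frac{-43 - 90}{2} = \left(- \frac{1}{2}\right) \left(-133\right) = \frac{133}{2}$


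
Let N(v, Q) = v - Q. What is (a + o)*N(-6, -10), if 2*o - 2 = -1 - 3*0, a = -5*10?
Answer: -198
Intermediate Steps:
a = -50
o = ½ (o = 1 + (-1 - 3*0)/2 = 1 + (-1 + 0)/2 = 1 + (½)*(-1) = 1 - ½ = ½ ≈ 0.50000)
(a + o)*N(-6, -10) = (-50 + ½)*(-6 - 1*(-10)) = -99*(-6 + 10)/2 = -99/2*4 = -198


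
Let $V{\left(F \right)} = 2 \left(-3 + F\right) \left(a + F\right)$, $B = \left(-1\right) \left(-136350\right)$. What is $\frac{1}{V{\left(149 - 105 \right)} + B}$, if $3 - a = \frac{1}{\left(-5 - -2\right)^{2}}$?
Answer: $\frac{9}{1261754} \approx 7.1329 \cdot 10^{-6}$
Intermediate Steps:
$a = \frac{26}{9}$ ($a = 3 - \frac{1}{\left(-5 - -2\right)^{2}} = 3 - \frac{1}{\left(-5 + 2\right)^{2}} = 3 - \frac{1}{\left(-3\right)^{2}} = 3 - \frac{1}{9} = \frac{26}{9} \approx 2.8889$)
$B = 136350$
$V{\left(F \right)} = \left(-6 + 2 F\right) \left(\frac{26}{9} + F\right)$ ($V{\left(F \right)} = 2 \left(-3 + F\right) \left(\frac{26}{9} + F\right) = \left(-6 + 2 F\right) \left(\frac{26}{9} + F\right)$)
$\frac{1}{V{\left(149 - 105 \right)} + B} = \frac{1}{\left(- \frac{52}{3} + 2 \left(149 - 105\right)^{2} - \frac{2 \left(149 - 105\right)}{9}\right) + 136350} = \frac{1}{\left(- \frac{52}{3} + 2 \cdot 44^{2} - \frac{88}{9}\right) + 136350} = \frac{1}{\left(- \frac{52}{3} + 2 \cdot 1936 - \frac{88}{9}\right) + 136350} = \frac{1}{\left(- \frac{52}{3} + 3872 - \frac{88}{9}\right) + 136350} = \frac{1}{\frac{34604}{9} + 136350} = \frac{1}{\frac{1261754}{9}} = \frac{9}{1261754}$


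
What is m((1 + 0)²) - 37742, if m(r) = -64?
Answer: -37806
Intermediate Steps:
m((1 + 0)²) - 37742 = -64 - 37742 = -37806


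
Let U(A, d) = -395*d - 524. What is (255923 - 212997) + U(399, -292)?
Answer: 157742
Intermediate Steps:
U(A, d) = -524 - 395*d
(255923 - 212997) + U(399, -292) = (255923 - 212997) + (-524 - 395*(-292)) = 42926 + (-524 + 115340) = 42926 + 114816 = 157742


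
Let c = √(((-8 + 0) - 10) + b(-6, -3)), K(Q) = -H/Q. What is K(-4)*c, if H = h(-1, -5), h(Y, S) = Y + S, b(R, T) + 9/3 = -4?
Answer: -15*I/2 ≈ -7.5*I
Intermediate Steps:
b(R, T) = -7 (b(R, T) = -3 - 4 = -7)
h(Y, S) = S + Y
H = -6 (H = -5 - 1 = -6)
K(Q) = 6/Q (K(Q) = -(-6)/Q = 6/Q)
c = 5*I (c = √(((-8 + 0) - 10) - 7) = √((-8 - 10) - 7) = √(-18 - 7) = √(-25) = 5*I ≈ 5.0*I)
K(-4)*c = (6/(-4))*(5*I) = (6*(-¼))*(5*I) = -15*I/2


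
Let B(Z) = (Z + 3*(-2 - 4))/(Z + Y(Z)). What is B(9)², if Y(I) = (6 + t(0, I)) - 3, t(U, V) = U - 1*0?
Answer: 9/16 ≈ 0.56250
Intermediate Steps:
t(U, V) = U (t(U, V) = U + 0 = U)
Y(I) = 3 (Y(I) = (6 + 0) - 3 = 6 - 3 = 3)
B(Z) = (-18 + Z)/(3 + Z) (B(Z) = (Z + 3*(-2 - 4))/(Z + 3) = (Z + 3*(-6))/(3 + Z) = (Z - 18)/(3 + Z) = (-18 + Z)/(3 + Z))
B(9)² = ((-18 + 9)/(3 + 9))² = (-9/12)² = ((1/12)*(-9))² = (-¾)² = 9/16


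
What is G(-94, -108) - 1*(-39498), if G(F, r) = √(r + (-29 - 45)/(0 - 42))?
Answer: 39498 + I*√46851/21 ≈ 39498.0 + 10.307*I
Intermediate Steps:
G(F, r) = √(37/21 + r) (G(F, r) = √(r - 74/(-42)) = √(r - 74*(-1/42)) = √(r + 37/21) = √(37/21 + r))
G(-94, -108) - 1*(-39498) = √(777 + 441*(-108))/21 - 1*(-39498) = √(777 - 47628)/21 + 39498 = √(-46851)/21 + 39498 = (I*√46851)/21 + 39498 = I*√46851/21 + 39498 = 39498 + I*√46851/21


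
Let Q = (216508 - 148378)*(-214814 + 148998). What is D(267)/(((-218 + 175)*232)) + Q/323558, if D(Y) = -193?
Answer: -22366380647693/1613907304 ≈ -13859.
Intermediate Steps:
Q = -4484044080 (Q = 68130*(-65816) = -4484044080)
D(267)/(((-218 + 175)*232)) + Q/323558 = -193*1/(232*(-218 + 175)) - 4484044080/323558 = -193/((-43*232)) - 4484044080*1/323558 = -193/(-9976) - 2242022040/161779 = -193*(-1/9976) - 2242022040/161779 = 193/9976 - 2242022040/161779 = -22366380647693/1613907304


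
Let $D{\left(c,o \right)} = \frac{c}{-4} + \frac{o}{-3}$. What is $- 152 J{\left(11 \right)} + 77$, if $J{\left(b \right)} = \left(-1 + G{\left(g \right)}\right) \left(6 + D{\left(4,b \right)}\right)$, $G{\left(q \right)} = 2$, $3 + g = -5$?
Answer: $- \frac{377}{3} \approx -125.67$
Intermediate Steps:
$g = -8$ ($g = -3 - 5 = -8$)
$D{\left(c,o \right)} = - \frac{o}{3} - \frac{c}{4}$ ($D{\left(c,o \right)} = c \left(- \frac{1}{4}\right) + o \left(- \frac{1}{3}\right) = - \frac{c}{4} - \frac{o}{3} = - \frac{o}{3} - \frac{c}{4}$)
$J{\left(b \right)} = 5 - \frac{b}{3}$ ($J{\left(b \right)} = \left(-1 + 2\right) \left(6 - \left(1 + \frac{b}{3}\right)\right) = 1 \left(6 - \left(1 + \frac{b}{3}\right)\right) = 1 \left(5 - \frac{b}{3}\right) = 5 - \frac{b}{3}$)
$- 152 J{\left(11 \right)} + 77 = - 152 \left(5 - \frac{11}{3}\right) + 77 = \left(-152\right) \frac{4}{3} + 77 = - \frac{608}{3} + 77 = - \frac{377}{3}$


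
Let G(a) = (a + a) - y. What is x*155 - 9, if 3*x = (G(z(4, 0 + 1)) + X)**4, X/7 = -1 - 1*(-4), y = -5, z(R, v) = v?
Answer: 95271653/3 ≈ 3.1757e+7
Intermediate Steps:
G(a) = 5 + 2*a (G(a) = (a + a) - 1*(-5) = 2*a + 5 = 5 + 2*a)
X = 21 (X = 7*(-1 - 1*(-4)) = 7*(-1 + 4) = 7*3 = 21)
x = 614656/3 (x = ((5 + 2*(0 + 1)) + 21)**4/3 = ((5 + 2*1) + 21)**4/3 = ((5 + 2) + 21)**4/3 = (7 + 21)**4/3 = (1/3)*28**4 = (1/3)*614656 = 614656/3 ≈ 2.0489e+5)
x*155 - 9 = (614656/3)*155 - 9 = 95271680/3 - 9 = 95271653/3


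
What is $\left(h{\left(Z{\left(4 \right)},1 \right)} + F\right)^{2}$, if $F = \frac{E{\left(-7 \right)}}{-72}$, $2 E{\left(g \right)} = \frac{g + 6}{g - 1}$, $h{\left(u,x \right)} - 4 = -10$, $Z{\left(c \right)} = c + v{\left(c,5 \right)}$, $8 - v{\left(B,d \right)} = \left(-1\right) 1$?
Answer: $\frac{47789569}{1327104} \approx 36.01$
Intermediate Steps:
$v{\left(B,d \right)} = 9$ ($v{\left(B,d \right)} = 8 - \left(-1\right) 1 = 8 - -1 = 8 + 1 = 9$)
$Z{\left(c \right)} = 9 + c$ ($Z{\left(c \right)} = c + 9 = 9 + c$)
$h{\left(u,x \right)} = -6$ ($h{\left(u,x \right)} = 4 - 10 = -6$)
$E{\left(g \right)} = \frac{6 + g}{2 \left(-1 + g\right)}$ ($E{\left(g \right)} = \frac{\left(g + 6\right) \frac{1}{g - 1}}{2} = \frac{\left(6 + g\right) \frac{1}{-1 + g}}{2} = \frac{\frac{1}{-1 + g} \left(6 + g\right)}{2} = \frac{6 + g}{2 \left(-1 + g\right)}$)
$F = - \frac{1}{1152}$ ($F = \frac{\frac{1}{2} \frac{1}{-1 - 7} \left(6 - 7\right)}{-72} = \frac{1}{2} \frac{1}{-8} \left(-1\right) \left(- \frac{1}{72}\right) = \frac{1}{2} \left(- \frac{1}{8}\right) \left(-1\right) \left(- \frac{1}{72}\right) = \frac{1}{16} \left(- \frac{1}{72}\right) = - \frac{1}{1152} \approx -0.00086806$)
$\left(h{\left(Z{\left(4 \right)},1 \right)} + F\right)^{2} = \left(-6 - \frac{1}{1152}\right)^{2} = \left(- \frac{6913}{1152}\right)^{2} = \frac{47789569}{1327104}$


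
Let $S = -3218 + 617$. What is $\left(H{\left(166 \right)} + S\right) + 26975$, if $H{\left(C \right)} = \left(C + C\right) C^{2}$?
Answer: $9172966$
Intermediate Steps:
$S = -2601$
$H{\left(C \right)} = 2 C^{3}$ ($H{\left(C \right)} = 2 C C^{2} = 2 C^{3}$)
$\left(H{\left(166 \right)} + S\right) + 26975 = \left(2 \cdot 166^{3} - 2601\right) + 26975 = \left(2 \cdot 4574296 - 2601\right) + 26975 = \left(9148592 - 2601\right) + 26975 = 9145991 + 26975 = 9172966$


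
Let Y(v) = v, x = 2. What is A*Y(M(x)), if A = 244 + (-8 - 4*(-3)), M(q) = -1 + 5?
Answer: 992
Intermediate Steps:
M(q) = 4
A = 248 (A = 244 + (-8 + 12) = 244 + 4 = 248)
A*Y(M(x)) = 248*4 = 992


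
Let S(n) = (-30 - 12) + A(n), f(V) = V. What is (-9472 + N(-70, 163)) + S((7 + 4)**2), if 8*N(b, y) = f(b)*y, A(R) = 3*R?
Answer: -42309/4 ≈ -10577.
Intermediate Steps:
N(b, y) = b*y/8 (N(b, y) = (b*y)/8 = b*y/8)
S(n) = -42 + 3*n (S(n) = (-30 - 12) + 3*n = -42 + 3*n)
(-9472 + N(-70, 163)) + S((7 + 4)**2) = (-9472 + (1/8)*(-70)*163) + (-42 + 3*(7 + 4)**2) = (-9472 - 5705/4) + (-42 + 3*11**2) = -43593/4 + (-42 + 3*121) = -43593/4 + (-42 + 363) = -43593/4 + 321 = -42309/4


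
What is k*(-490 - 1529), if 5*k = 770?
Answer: -310926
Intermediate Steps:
k = 154 (k = (⅕)*770 = 154)
k*(-490 - 1529) = 154*(-490 - 1529) = 154*(-2019) = -310926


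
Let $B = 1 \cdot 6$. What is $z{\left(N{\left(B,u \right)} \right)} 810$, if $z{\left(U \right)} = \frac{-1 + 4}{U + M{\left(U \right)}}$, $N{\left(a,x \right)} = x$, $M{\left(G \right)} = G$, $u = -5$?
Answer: $-243$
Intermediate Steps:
$B = 6$
$z{\left(U \right)} = \frac{3}{2 U}$ ($z{\left(U \right)} = \frac{-1 + 4}{U + U} = \frac{3}{2 U}$)
$z{\left(N{\left(B,u \right)} \right)} 810 = \frac{3}{2 \left(-5\right)} 810 = \frac{3}{2} \left(- \frac{1}{5}\right) 810 = \left(- \frac{3}{10}\right) 810 = -243$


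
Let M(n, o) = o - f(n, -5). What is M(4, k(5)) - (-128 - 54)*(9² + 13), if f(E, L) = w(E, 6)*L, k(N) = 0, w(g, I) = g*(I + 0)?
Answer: 17228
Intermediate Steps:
w(g, I) = I*g (w(g, I) = g*I = I*g)
f(E, L) = 6*E*L (f(E, L) = (6*E)*L = 6*E*L)
M(n, o) = o + 30*n (M(n, o) = o - 6*n*(-5) = o - (-30)*n = o + 30*n)
M(4, k(5)) - (-128 - 54)*(9² + 13) = (0 + 30*4) - (-128 - 54)*(9² + 13) = (0 + 120) - (-182)*(81 + 13) = 120 - (-182)*94 = 120 - 1*(-17108) = 120 + 17108 = 17228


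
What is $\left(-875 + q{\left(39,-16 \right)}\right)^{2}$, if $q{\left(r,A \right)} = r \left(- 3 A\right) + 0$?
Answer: $994009$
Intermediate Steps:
$q{\left(r,A \right)} = - 3 A r$ ($q{\left(r,A \right)} = - 3 A r + 0 = - 3 A r$)
$\left(-875 + q{\left(39,-16 \right)}\right)^{2} = \left(-875 - \left(-48\right) 39\right)^{2} = \left(-875 + 1872\right)^{2} = 997^{2} = 994009$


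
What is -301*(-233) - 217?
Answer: 69916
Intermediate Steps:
-301*(-233) - 217 = 70133 - 217 = 69916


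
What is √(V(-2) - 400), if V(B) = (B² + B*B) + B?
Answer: I*√394 ≈ 19.849*I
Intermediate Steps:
V(B) = B + 2*B² (V(B) = (B² + B²) + B = 2*B² + B = B + 2*B²)
√(V(-2) - 400) = √(-2*(1 + 2*(-2)) - 400) = √(-2*(1 - 4) - 400) = √(-2*(-3) - 400) = √(6 - 400) = √(-394) = I*√394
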